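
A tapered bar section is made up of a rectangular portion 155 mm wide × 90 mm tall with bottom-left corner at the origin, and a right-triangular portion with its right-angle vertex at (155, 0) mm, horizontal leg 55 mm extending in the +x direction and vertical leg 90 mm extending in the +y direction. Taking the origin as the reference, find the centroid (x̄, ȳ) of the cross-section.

rectangular portion: A = 155 × 90 = 13950.00, centroid at (77.50, 45.00).
triangular portion: A = ½·55·90 = 2475.00, centroid at (173.33, 30.00).
ΣA = 16425.00 mm², ΣAx̄ = 1510125.00 mm³, ΣAȳ = 702000.00 mm³.
x̄ = 1510125.00/16425.00 = 91.94 mm; ȳ = 702000.00/16425.00 = 42.74 mm.

x̄ = 91.94 mm, ȳ = 42.74 mm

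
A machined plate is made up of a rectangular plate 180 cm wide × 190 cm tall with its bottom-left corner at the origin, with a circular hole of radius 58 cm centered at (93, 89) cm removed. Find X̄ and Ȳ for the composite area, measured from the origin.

X̄ = 88.66 cm, Ȳ = 97.68 cm

plate: A = 180 × 190 = 34200.00, centroid at (90.00, 95.00).
hole: A = −π·58² = -10568.32, centroid at (93.00, 89.00).
ΣA = 23631.68 cm², ΣAX̄ = 2095146.46 cm³, ΣAȲ = 2308419.73 cm³.
X̄ = 2095146.46/23631.68 = 88.66 cm; Ȳ = 2308419.73/23631.68 = 97.68 cm.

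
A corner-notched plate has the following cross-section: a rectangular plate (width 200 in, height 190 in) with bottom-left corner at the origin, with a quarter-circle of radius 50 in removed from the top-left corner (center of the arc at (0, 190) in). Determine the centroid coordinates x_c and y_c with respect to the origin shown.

Part | A | x̄ᵢ | ȳᵢ | A·x̄ᵢ | A·ȳᵢ
plate | 38000.00 | 100.00 | 95.00 | 3800000.00 | 3610000.00
removed quarter-circle | -1963.50 | 21.22 | 168.78 | -41666.67 | -331397.46
Σ | 36036.50 |  |  | 3758333.33 | 3278602.54
x_c = 3758333.33 / 36036.50 = 104.29 in
y_c = 3278602.54 / 36036.50 = 90.98 in

x_c = 104.29 in, y_c = 90.98 in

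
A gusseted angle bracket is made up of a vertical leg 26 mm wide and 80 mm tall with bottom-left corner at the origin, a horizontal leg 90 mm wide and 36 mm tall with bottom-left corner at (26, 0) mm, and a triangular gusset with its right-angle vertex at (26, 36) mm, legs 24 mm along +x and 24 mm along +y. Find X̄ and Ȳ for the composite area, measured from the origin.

Part | A | x̄ᵢ | ȳᵢ | A·x̄ᵢ | A·ȳᵢ
vertical leg | 2080.00 | 13.00 | 40.00 | 27040.00 | 83200.00
horizontal leg | 3240.00 | 71.00 | 18.00 | 230040.00 | 58320.00
gusset | 288.00 | 34.00 | 44.00 | 9792.00 | 12672.00
Σ | 5608.00 |  |  | 266872.00 | 154192.00
X̄ = 266872.00 / 5608.00 = 47.59 mm
Ȳ = 154192.00 / 5608.00 = 27.50 mm

X̄ = 47.59 mm, Ȳ = 27.50 mm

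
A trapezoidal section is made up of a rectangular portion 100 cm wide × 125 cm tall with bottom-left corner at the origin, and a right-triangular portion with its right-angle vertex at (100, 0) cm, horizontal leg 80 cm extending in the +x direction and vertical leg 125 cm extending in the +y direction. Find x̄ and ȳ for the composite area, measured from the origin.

rectangular portion: A = 100 × 125 = 12500.00, centroid at (50.00, 62.50).
triangular portion: A = ½·80·125 = 5000.00, centroid at (126.67, 41.67).
ΣA = 17500.00 cm², ΣAx̄ = 1258333.33 cm³, ΣAȳ = 989583.33 cm³.
x̄ = 1258333.33/17500.00 = 71.90 cm; ȳ = 989583.33/17500.00 = 56.55 cm.

x̄ = 71.90 cm, ȳ = 56.55 cm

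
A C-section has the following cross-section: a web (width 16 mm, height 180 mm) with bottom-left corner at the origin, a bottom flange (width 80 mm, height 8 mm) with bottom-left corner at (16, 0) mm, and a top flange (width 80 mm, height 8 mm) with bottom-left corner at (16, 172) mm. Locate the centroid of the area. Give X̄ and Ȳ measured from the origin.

X̄ = 22.77 mm, Ȳ = 90.00 mm

web: A = 16 × 180 = 2880.00, centroid at (8.00, 90.00).
bottom flange: A = 80 × 8 = 640.00, centroid at (56.00, 4.00).
top flange: A = 80 × 8 = 640.00, centroid at (56.00, 176.00).
ΣA = 4160.00 mm²
ΣAX̄ = (2880.00)(8.00) + (640.00)(56.00) + (640.00)(56.00) = 94720.00 mm³
ΣAȲ = (2880.00)(90.00) + (640.00)(4.00) + (640.00)(176.00) = 374400.00 mm³
X̄ = 94720.00 / 4160.00 = 22.77 mm
Ȳ = 374400.00 / 4160.00 = 90.00 mm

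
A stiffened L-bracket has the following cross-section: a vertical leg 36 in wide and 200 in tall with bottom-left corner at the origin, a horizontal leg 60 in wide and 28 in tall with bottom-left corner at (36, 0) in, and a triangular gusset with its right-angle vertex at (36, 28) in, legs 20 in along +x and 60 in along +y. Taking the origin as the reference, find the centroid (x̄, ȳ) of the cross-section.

x̄ = 28.07 in, ȳ = 81.47 in

vertical leg: A = 36 × 200 = 7200.00, centroid at (18.00, 100.00).
horizontal leg: A = 60 × 28 = 1680.00, centroid at (66.00, 14.00).
gusset: A = ½·20·60 = 600.00, centroid at (42.67, 48.00).
ΣA = 9480.00 in², ΣAx̄ = 266080.00 in³, ΣAȳ = 772320.00 in³.
x̄ = 266080.00/9480.00 = 28.07 in; ȳ = 772320.00/9480.00 = 81.47 in.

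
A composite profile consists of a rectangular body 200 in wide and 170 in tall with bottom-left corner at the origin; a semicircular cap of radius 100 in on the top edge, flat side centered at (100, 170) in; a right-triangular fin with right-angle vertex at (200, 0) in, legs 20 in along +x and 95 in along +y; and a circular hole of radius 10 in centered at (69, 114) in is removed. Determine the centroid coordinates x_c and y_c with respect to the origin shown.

Part | A | x̄ᵢ | ȳᵢ | A·x̄ᵢ | A·ȳᵢ
rectangular body | 34000.00 | 100.00 | 85.00 | 3400000.00 | 2890000.00
semicircular top | 15707.96 | 100.00 | 212.44 | 1570796.33 | 3337020.42
triangular fin | 950.00 | 206.67 | 31.67 | 196333.33 | 30083.33
hole | -314.16 | 69.00 | 114.00 | -21676.99 | -35814.16
Σ | 50343.80 |  |  | 5145452.67 | 6221289.60
x_c = 5145452.67 / 50343.80 = 102.21 in
y_c = 6221289.60 / 50343.80 = 123.58 in

x_c = 102.21 in, y_c = 123.58 in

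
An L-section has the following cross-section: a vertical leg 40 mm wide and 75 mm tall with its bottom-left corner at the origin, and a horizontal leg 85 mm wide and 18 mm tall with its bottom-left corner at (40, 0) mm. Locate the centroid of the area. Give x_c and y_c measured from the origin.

vertical leg: A = 40 × 75 = 3000.00, centroid at (20.00, 37.50).
horizontal leg: A = 85 × 18 = 1530.00, centroid at (82.50, 9.00).
ΣA = 4530.00 mm²
ΣAx_c = (3000.00)(20.00) + (1530.00)(82.50) = 186225.00 mm³
ΣAy_c = (3000.00)(37.50) + (1530.00)(9.00) = 126270.00 mm³
x_c = 186225.00 / 4530.00 = 41.11 mm
y_c = 126270.00 / 4530.00 = 27.87 mm

x_c = 41.11 mm, y_c = 27.87 mm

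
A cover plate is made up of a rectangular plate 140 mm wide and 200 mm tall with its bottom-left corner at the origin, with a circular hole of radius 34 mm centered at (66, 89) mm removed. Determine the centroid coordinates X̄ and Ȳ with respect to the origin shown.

plate: A = 140 × 200 = 28000.00, centroid at (70.00, 100.00).
hole: A = −π·34² = -3631.68, centroid at (66.00, 89.00).
ΣA = 24368.32 mm²
ΣAX̄ = (28000.00)(70.00) + (-3631.68)(66.00) = 1720309.05 mm³
ΣAȲ = (28000.00)(100.00) + (-3631.68)(89.00) = 2476780.38 mm³
X̄ = 1720309.05 / 24368.32 = 70.60 mm
Ȳ = 2476780.38 / 24368.32 = 101.64 mm

X̄ = 70.60 mm, Ȳ = 101.64 mm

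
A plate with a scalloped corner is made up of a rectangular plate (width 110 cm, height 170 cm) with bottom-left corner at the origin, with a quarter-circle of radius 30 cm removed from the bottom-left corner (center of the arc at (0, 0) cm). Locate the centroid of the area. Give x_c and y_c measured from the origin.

plate: A = 110 × 170 = 18700.00, centroid at (55.00, 85.00).
removed quarter-circle: A = −¼π·30² = -706.86, centroid at (12.73, 12.73).
ΣA = 17993.14 cm²
ΣAx_c = (18700.00)(55.00) + (-706.86)(12.73) = 1019500.00 cm³
ΣAy_c = (18700.00)(85.00) + (-706.86)(12.73) = 1580500.00 cm³
x_c = 1019500.00 / 17993.14 = 56.66 cm
y_c = 1580500.00 / 17993.14 = 87.84 cm

x_c = 56.66 cm, y_c = 87.84 cm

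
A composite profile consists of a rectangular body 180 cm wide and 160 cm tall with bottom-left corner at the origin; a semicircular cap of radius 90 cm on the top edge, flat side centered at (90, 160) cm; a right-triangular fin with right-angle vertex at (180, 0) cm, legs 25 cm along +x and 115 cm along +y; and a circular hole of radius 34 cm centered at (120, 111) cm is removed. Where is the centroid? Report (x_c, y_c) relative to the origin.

x_c = 90.82 cm, y_c = 113.85 cm

rectangular body: A = 180 × 160 = 28800.00, centroid at (90.00, 80.00).
semicircular top: A = ½π·90² = 12723.45, centroid at (90.00, 198.20).
triangular fin: A = ½·25·115 = 1437.50, centroid at (188.33, 38.33).
hole: A = −π·34² = -3631.68, centroid at (120.00, 111.00).
ΣA = 39329.27 cm²
ΣAx_c = (28800.00)(90.00) + (12723.45)(90.00) + (1437.50)(188.33) + (-3631.68)(120.00) = 3572037.96 cm³
ΣAy_c = (28800.00)(80.00) + (12723.45)(198.20) + (1437.50)(38.33) + (-3631.68)(111.00) = 4477739.60 cm³
x_c = 3572037.96 / 39329.27 = 90.82 cm
y_c = 4477739.60 / 39329.27 = 113.85 cm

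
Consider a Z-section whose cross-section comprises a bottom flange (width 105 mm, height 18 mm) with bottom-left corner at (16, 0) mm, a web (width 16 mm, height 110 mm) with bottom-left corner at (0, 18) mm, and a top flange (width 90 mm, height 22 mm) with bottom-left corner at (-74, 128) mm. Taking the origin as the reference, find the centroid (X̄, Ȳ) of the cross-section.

Part | A | x̄ᵢ | ȳᵢ | A·x̄ᵢ | A·ȳᵢ
bottom flange | 1890.00 | 68.50 | 9.00 | 129465.00 | 17010.00
web | 1760.00 | 8.00 | 73.00 | 14080.00 | 128480.00
top flange | 1980.00 | -29.00 | 139.00 | -57420.00 | 275220.00
Σ | 5630.00 |  |  | 86125.00 | 420710.00
X̄ = 86125.00 / 5630.00 = 15.30 mm
Ȳ = 420710.00 / 5630.00 = 74.73 mm

X̄ = 15.30 mm, Ȳ = 74.73 mm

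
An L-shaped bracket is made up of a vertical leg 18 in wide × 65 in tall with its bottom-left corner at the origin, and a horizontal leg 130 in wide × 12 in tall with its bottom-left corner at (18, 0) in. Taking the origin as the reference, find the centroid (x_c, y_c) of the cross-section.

vertical leg: A = 18 × 65 = 1170.00, centroid at (9.00, 32.50).
horizontal leg: A = 130 × 12 = 1560.00, centroid at (83.00, 6.00).
ΣA = 2730.00 in²
ΣAx_c = (1170.00)(9.00) + (1560.00)(83.00) = 140010.00 in³
ΣAy_c = (1170.00)(32.50) + (1560.00)(6.00) = 47385.00 in³
x_c = 140010.00 / 2730.00 = 51.29 in
y_c = 47385.00 / 2730.00 = 17.36 in

x_c = 51.29 in, y_c = 17.36 in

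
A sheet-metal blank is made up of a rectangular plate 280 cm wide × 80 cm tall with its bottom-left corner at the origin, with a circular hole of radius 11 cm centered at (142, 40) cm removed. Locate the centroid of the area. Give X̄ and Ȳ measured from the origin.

X̄ = 139.97 cm, Ȳ = 40.00 cm

plate: A = 280 × 80 = 22400.00, centroid at (140.00, 40.00).
hole: A = −π·11² = -380.13, centroid at (142.00, 40.00).
ΣA = 22019.87 cm²
ΣAX̄ = (22400.00)(140.00) + (-380.13)(142.00) = 3082021.16 cm³
ΣAȲ = (22400.00)(40.00) + (-380.13)(40.00) = 880794.69 cm³
X̄ = 3082021.16 / 22019.87 = 139.97 cm
Ȳ = 880794.69 / 22019.87 = 40.00 cm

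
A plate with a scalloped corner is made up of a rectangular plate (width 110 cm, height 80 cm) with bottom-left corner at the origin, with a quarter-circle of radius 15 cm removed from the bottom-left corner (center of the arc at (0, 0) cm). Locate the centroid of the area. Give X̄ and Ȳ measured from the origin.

X̄ = 56.00 cm, Ȳ = 40.69 cm

Part | A | x̄ᵢ | ȳᵢ | A·x̄ᵢ | A·ȳᵢ
plate | 8800.00 | 55.00 | 40.00 | 484000.00 | 352000.00
removed quarter-circle | -176.71 | 6.37 | 6.37 | -1125.00 | -1125.00
Σ | 8623.29 |  |  | 482875.00 | 350875.00
X̄ = 482875.00 / 8623.29 = 56.00 cm
Ȳ = 350875.00 / 8623.29 = 40.69 cm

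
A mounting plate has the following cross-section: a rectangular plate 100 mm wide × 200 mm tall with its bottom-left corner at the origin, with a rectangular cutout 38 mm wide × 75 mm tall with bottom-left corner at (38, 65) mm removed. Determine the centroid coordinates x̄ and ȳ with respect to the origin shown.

Part | A | x̄ᵢ | ȳᵢ | A·x̄ᵢ | A·ȳᵢ
plate | 20000.00 | 50.00 | 100.00 | 1000000.00 | 2000000.00
hole | -2850.00 | 57.00 | 102.50 | -162450.00 | -292125.00
Σ | 17150.00 |  |  | 837550.00 | 1707875.00
x̄ = 837550.00 / 17150.00 = 48.84 mm
ȳ = 1707875.00 / 17150.00 = 99.58 mm

x̄ = 48.84 mm, ȳ = 99.58 mm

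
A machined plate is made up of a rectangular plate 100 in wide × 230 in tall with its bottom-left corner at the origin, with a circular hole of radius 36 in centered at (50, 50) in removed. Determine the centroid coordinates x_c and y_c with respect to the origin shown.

plate: A = 100 × 230 = 23000.00, centroid at (50.00, 115.00).
hole: A = −π·36² = -4071.50, centroid at (50.00, 50.00).
ΣA = 18928.50 in², ΣAx_c = 946424.80 in³, ΣAy_c = 2441424.80 in³.
x_c = 946424.80/18928.50 = 50.00 in; y_c = 2441424.80/18928.50 = 128.98 in.

x_c = 50.00 in, y_c = 128.98 in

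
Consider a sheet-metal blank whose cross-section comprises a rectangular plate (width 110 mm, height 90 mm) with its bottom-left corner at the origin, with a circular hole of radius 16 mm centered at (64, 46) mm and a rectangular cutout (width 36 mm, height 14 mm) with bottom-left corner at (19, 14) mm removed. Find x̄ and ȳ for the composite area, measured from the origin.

x̄ = 55.21 mm, ȳ = 46.31 mm

plate: A = 110 × 90 = 9900.00, centroid at (55.00, 45.00).
hole 1: A = −π·16² = -804.25, centroid at (64.00, 46.00).
hole 2: A = −(36 × 14) = -504.00, centroid at (37.00, 21.00).
ΣA = 8591.75 mm²
ΣAx̄ = (9900.00)(55.00) + (-804.25)(64.00) + (-504.00)(37.00) = 474380.15 mm³
ΣAȳ = (9900.00)(45.00) + (-804.25)(46.00) + (-504.00)(21.00) = 397920.60 mm³
x̄ = 474380.15 / 8591.75 = 55.21 mm
ȳ = 397920.60 / 8591.75 = 46.31 mm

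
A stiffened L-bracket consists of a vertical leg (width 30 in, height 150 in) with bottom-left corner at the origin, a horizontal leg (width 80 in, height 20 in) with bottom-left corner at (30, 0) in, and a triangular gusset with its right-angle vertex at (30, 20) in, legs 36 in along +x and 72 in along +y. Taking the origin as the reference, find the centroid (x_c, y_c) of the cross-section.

x_c = 31.63 in, y_c = 55.51 in

vertical leg: A = 30 × 150 = 4500.00, centroid at (15.00, 75.00).
horizontal leg: A = 80 × 20 = 1600.00, centroid at (70.00, 10.00).
gusset: A = ½·36·72 = 1296.00, centroid at (42.00, 44.00).
ΣA = 7396.00 in²
ΣAx_c = (4500.00)(15.00) + (1600.00)(70.00) + (1296.00)(42.00) = 233932.00 in³
ΣAy_c = (4500.00)(75.00) + (1600.00)(10.00) + (1296.00)(44.00) = 410524.00 in³
x_c = 233932.00 / 7396.00 = 31.63 in
y_c = 410524.00 / 7396.00 = 55.51 in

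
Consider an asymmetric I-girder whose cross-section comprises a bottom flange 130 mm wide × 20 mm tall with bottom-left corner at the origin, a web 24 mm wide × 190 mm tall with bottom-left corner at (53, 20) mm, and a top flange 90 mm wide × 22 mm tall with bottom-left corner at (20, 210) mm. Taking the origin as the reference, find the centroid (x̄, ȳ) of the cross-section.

Part | A | x̄ᵢ | ȳᵢ | A·x̄ᵢ | A·ȳᵢ
bottom flange | 2600.00 | 65.00 | 10.00 | 169000.00 | 26000.00
web | 4560.00 | 65.00 | 115.00 | 296400.00 | 524400.00
top flange | 1980.00 | 65.00 | 221.00 | 128700.00 | 437580.00
Σ | 9140.00 |  |  | 594100.00 | 987980.00
x̄ = 594100.00 / 9140.00 = 65.00 mm
ȳ = 987980.00 / 9140.00 = 108.09 mm

x̄ = 65.00 mm, ȳ = 108.09 mm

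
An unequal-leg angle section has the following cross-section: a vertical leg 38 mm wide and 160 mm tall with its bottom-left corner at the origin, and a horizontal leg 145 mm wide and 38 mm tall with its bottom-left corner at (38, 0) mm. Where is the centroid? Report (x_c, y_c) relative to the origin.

vertical leg: A = 38 × 160 = 6080.00, centroid at (19.00, 80.00).
horizontal leg: A = 145 × 38 = 5510.00, centroid at (110.50, 19.00).
ΣA = 11590.00 mm², ΣAx_c = 724375.00 mm³, ΣAy_c = 591090.00 mm³.
x_c = 724375.00/11590.00 = 62.50 mm; y_c = 591090.00/11590.00 = 51.00 mm.

x_c = 62.50 mm, y_c = 51.00 mm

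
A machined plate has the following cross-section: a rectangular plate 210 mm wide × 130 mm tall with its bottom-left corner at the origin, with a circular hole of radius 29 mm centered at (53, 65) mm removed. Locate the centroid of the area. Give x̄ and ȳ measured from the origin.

plate: A = 210 × 130 = 27300.00, centroid at (105.00, 65.00).
hole: A = −π·29² = -2642.08, centroid at (53.00, 65.00).
ΣA = 24657.92 mm², ΣAx̄ = 2726469.79 mm³, ΣAȳ = 1602764.84 mm³.
x̄ = 2726469.79/24657.92 = 110.57 mm; ȳ = 1602764.84/24657.92 = 65.00 mm.

x̄ = 110.57 mm, ȳ = 65.00 mm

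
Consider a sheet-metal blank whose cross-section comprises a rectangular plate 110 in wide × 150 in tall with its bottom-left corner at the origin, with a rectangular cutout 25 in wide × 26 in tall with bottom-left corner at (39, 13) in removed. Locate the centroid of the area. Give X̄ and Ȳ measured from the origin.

X̄ = 55.14 in, Ȳ = 77.01 in

plate: A = 110 × 150 = 16500.00, centroid at (55.00, 75.00).
hole: A = −(25 × 26) = -650.00, centroid at (51.50, 26.00).
ΣA = 15850.00 in², ΣAX̄ = 874025.00 in³, ΣAȲ = 1220600.00 in³.
X̄ = 874025.00/15850.00 = 55.14 in; Ȳ = 1220600.00/15850.00 = 77.01 in.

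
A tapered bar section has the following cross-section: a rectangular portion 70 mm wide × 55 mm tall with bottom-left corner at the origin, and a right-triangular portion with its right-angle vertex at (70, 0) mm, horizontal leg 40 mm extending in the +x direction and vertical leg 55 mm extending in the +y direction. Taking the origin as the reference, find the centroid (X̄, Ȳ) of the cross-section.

X̄ = 45.74 mm, Ȳ = 25.46 mm

rectangular portion: A = 70 × 55 = 3850.00, centroid at (35.00, 27.50).
triangular portion: A = ½·40·55 = 1100.00, centroid at (83.33, 18.33).
ΣA = 4950.00 mm²
ΣAX̄ = (3850.00)(35.00) + (1100.00)(83.33) = 226416.67 mm³
ΣAȲ = (3850.00)(27.50) + (1100.00)(18.33) = 126041.67 mm³
X̄ = 226416.67 / 4950.00 = 45.74 mm
Ȳ = 126041.67 / 4950.00 = 25.46 mm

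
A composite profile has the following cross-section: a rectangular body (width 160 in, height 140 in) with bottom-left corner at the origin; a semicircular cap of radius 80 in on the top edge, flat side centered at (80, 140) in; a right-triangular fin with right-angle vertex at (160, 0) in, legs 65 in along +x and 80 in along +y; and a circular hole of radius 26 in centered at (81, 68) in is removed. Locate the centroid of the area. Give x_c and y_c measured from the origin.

Part | A | x̄ᵢ | ȳᵢ | A·x̄ᵢ | A·ȳᵢ
rectangular body | 22400.00 | 80.00 | 70.00 | 1792000.00 | 1568000.00
semicircular top | 10053.10 | 80.00 | 173.95 | 804247.72 | 1748766.84
triangular fin | 2600.00 | 181.67 | 26.67 | 472333.33 | 69333.33
hole | -2123.72 | 81.00 | 68.00 | -172021.05 | -144412.73
Σ | 32929.38 |  |  | 2896560.01 | 3241687.44
x_c = 2896560.01 / 32929.38 = 87.96 in
y_c = 3241687.44 / 32929.38 = 98.44 in

x_c = 87.96 in, y_c = 98.44 in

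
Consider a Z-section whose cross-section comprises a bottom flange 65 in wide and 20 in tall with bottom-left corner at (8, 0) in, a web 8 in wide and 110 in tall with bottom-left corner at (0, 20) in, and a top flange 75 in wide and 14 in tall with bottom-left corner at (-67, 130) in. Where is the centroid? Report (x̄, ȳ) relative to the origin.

bottom flange: A = 65 × 20 = 1300.00, centroid at (40.50, 10.00).
web: A = 8 × 110 = 880.00, centroid at (4.00, 75.00).
top flange: A = 75 × 14 = 1050.00, centroid at (-29.50, 137.00).
ΣA = 3230.00 in²
ΣAx̄ = (1300.00)(40.50) + (880.00)(4.00) + (1050.00)(-29.50) = 25195.00 in³
ΣAȳ = (1300.00)(10.00) + (880.00)(75.00) + (1050.00)(137.00) = 222850.00 in³
x̄ = 25195.00 / 3230.00 = 7.80 in
ȳ = 222850.00 / 3230.00 = 68.99 in

x̄ = 7.80 in, ȳ = 68.99 in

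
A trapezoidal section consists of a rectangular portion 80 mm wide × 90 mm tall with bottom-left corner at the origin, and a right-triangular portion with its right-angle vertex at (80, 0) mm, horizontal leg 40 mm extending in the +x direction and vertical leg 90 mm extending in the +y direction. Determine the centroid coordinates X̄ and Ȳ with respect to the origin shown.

X̄ = 50.67 mm, Ȳ = 42.00 mm

Part | A | x̄ᵢ | ȳᵢ | A·x̄ᵢ | A·ȳᵢ
rectangular portion | 7200.00 | 40.00 | 45.00 | 288000.00 | 324000.00
triangular portion | 1800.00 | 93.33 | 30.00 | 168000.00 | 54000.00
Σ | 9000.00 |  |  | 456000.00 | 378000.00
X̄ = 456000.00 / 9000.00 = 50.67 mm
Ȳ = 378000.00 / 9000.00 = 42.00 mm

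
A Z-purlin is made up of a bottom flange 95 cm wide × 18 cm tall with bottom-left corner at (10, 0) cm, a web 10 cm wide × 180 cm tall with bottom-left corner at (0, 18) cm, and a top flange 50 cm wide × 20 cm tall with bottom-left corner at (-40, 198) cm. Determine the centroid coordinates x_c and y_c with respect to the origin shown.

x_c = 20.47 cm, y_c = 92.64 cm

bottom flange: A = 95 × 18 = 1710.00, centroid at (57.50, 9.00).
web: A = 10 × 180 = 1800.00, centroid at (5.00, 108.00).
top flange: A = 50 × 20 = 1000.00, centroid at (-15.00, 208.00).
ΣA = 4510.00 cm², ΣAx_c = 92325.00 cm³, ΣAy_c = 417790.00 cm³.
x_c = 92325.00/4510.00 = 20.47 cm; y_c = 417790.00/4510.00 = 92.64 cm.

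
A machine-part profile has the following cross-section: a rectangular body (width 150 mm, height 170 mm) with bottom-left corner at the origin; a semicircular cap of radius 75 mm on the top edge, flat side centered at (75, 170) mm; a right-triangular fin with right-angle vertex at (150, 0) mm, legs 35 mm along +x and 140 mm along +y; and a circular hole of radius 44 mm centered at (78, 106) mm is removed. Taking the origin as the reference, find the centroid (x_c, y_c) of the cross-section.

x_c = 81.32 mm, y_c = 111.40 mm

Part | A | x̄ᵢ | ȳᵢ | A·x̄ᵢ | A·ȳᵢ
rectangular body | 25500.00 | 75.00 | 85.00 | 1912500.00 | 2167500.00
semicircular top | 8835.73 | 75.00 | 201.83 | 662679.70 | 1783323.99
triangular fin | 2450.00 | 161.67 | 46.67 | 396083.33 | 114333.33
hole | -6082.12 | 78.00 | 106.00 | -474405.62 | -644705.08
Σ | 30703.61 |  |  | 2496857.41 | 3420452.24
x_c = 2496857.41 / 30703.61 = 81.32 mm
y_c = 3420452.24 / 30703.61 = 111.40 mm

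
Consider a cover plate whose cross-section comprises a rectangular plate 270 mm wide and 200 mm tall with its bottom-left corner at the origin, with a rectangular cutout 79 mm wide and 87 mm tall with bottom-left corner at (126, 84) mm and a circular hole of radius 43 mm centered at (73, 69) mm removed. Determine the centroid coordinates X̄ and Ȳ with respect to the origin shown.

plate: A = 270 × 200 = 54000.00, centroid at (135.00, 100.00).
hole 1: A = −(79 × 87) = -6873.00, centroid at (165.50, 127.50).
hole 2: A = −π·43² = -5808.80, centroid at (73.00, 69.00).
ΣA = 41318.20 mm², ΣAX̄ = 5728475.75 mm³, ΣAȲ = 4122884.97 mm³.
X̄ = 5728475.75/41318.20 = 138.64 mm; Ȳ = 4122884.97/41318.20 = 99.78 mm.

X̄ = 138.64 mm, Ȳ = 99.78 mm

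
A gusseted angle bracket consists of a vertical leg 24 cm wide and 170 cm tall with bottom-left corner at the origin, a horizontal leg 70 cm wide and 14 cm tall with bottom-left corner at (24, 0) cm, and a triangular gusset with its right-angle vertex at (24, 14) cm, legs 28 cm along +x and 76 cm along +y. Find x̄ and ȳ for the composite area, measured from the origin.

vertical leg: A = 24 × 170 = 4080.00, centroid at (12.00, 85.00).
horizontal leg: A = 70 × 14 = 980.00, centroid at (59.00, 7.00).
gusset: A = ½·28·76 = 1064.00, centroid at (33.33, 39.33).
ΣA = 6124.00 cm², ΣAx̄ = 142246.67 cm³, ΣAȳ = 395510.67 cm³.
x̄ = 142246.67/6124.00 = 23.23 cm; ȳ = 395510.67/6124.00 = 64.58 cm.

x̄ = 23.23 cm, ȳ = 64.58 cm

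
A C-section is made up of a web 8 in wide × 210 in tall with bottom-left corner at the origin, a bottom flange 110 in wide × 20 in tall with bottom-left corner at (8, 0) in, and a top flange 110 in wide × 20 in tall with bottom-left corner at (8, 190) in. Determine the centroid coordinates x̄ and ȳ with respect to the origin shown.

x̄ = 46.70 in, ȳ = 105.00 in

Part | A | x̄ᵢ | ȳᵢ | A·x̄ᵢ | A·ȳᵢ
web | 1680.00 | 4.00 | 105.00 | 6720.00 | 176400.00
bottom flange | 2200.00 | 63.00 | 10.00 | 138600.00 | 22000.00
top flange | 2200.00 | 63.00 | 200.00 | 138600.00 | 440000.00
Σ | 6080.00 |  |  | 283920.00 | 638400.00
x̄ = 283920.00 / 6080.00 = 46.70 in
ȳ = 638400.00 / 6080.00 = 105.00 in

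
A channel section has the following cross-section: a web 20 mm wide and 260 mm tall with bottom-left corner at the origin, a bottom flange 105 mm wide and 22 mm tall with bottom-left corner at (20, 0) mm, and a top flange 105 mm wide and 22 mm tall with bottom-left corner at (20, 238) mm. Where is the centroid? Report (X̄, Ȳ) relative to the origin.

web: A = 20 × 260 = 5200.00, centroid at (10.00, 130.00).
bottom flange: A = 105 × 22 = 2310.00, centroid at (72.50, 11.00).
top flange: A = 105 × 22 = 2310.00, centroid at (72.50, 249.00).
ΣA = 9820.00 mm², ΣAX̄ = 386950.00 mm³, ΣAȲ = 1276600.00 mm³.
X̄ = 386950.00/9820.00 = 39.40 mm; Ȳ = 1276600.00/9820.00 = 130.00 mm.

X̄ = 39.40 mm, Ȳ = 130.00 mm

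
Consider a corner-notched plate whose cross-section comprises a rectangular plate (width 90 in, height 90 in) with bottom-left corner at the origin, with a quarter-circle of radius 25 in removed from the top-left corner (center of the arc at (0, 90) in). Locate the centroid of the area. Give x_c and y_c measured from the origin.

plate: A = 90 × 90 = 8100.00, centroid at (45.00, 45.00).
removed quarter-circle: A = −¼π·25² = -490.87, centroid at (10.61, 79.39).
ΣA = 7609.13 in², ΣAx_c = 359291.67 in³, ΣAy_c = 325529.69 in³.
x_c = 359291.67/7609.13 = 47.22 in; y_c = 325529.69/7609.13 = 42.78 in.

x_c = 47.22 in, y_c = 42.78 in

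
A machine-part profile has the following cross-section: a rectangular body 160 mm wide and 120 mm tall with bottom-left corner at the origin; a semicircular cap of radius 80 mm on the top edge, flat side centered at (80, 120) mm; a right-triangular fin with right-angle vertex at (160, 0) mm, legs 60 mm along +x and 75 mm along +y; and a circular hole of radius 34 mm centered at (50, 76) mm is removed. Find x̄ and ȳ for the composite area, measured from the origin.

x̄ = 91.98 mm, ȳ = 88.98 mm

rectangular body: A = 160 × 120 = 19200.00, centroid at (80.00, 60.00).
semicircular top: A = ½π·80² = 10053.10, centroid at (80.00, 153.95).
triangular fin: A = ½·60·75 = 2250.00, centroid at (180.00, 25.00).
hole: A = −π·34² = -3631.68, centroid at (50.00, 76.00).
ΣA = 27871.42 mm²
ΣAx̄ = (19200.00)(80.00) + (10053.10)(80.00) + (2250.00)(180.00) + (-3631.68)(50.00) = 2563663.66 mm³
ΣAȳ = (19200.00)(60.00) + (10053.10)(153.95) + (2250.00)(25.00) + (-3631.68)(76.00) = 2479947.15 mm³
x̄ = 2563663.66 / 27871.42 = 91.98 mm
ȳ = 2479947.15 / 27871.42 = 88.98 mm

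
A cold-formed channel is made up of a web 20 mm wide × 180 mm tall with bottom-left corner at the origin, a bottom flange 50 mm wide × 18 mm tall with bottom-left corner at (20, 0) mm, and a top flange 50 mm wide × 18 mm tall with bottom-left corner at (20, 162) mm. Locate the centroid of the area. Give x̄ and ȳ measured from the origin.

web: A = 20 × 180 = 3600.00, centroid at (10.00, 90.00).
bottom flange: A = 50 × 18 = 900.00, centroid at (45.00, 9.00).
top flange: A = 50 × 18 = 900.00, centroid at (45.00, 171.00).
ΣA = 5400.00 mm²
ΣAx̄ = (3600.00)(10.00) + (900.00)(45.00) + (900.00)(45.00) = 117000.00 mm³
ΣAȳ = (3600.00)(90.00) + (900.00)(9.00) + (900.00)(171.00) = 486000.00 mm³
x̄ = 117000.00 / 5400.00 = 21.67 mm
ȳ = 486000.00 / 5400.00 = 90.00 mm

x̄ = 21.67 mm, ȳ = 90.00 mm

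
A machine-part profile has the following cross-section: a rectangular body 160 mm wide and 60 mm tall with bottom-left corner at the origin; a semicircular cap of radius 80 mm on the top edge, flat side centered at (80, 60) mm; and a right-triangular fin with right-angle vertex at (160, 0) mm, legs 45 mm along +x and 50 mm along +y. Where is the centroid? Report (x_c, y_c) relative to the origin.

x_c = 85.14 mm, y_c = 60.22 mm

rectangular body: A = 160 × 60 = 9600.00, centroid at (80.00, 30.00).
semicircular top: A = ½π·80² = 10053.10, centroid at (80.00, 93.95).
triangular fin: A = ½·45·50 = 1125.00, centroid at (175.00, 16.67).
ΣA = 20778.10 mm², ΣAx_c = 1769122.72 mm³, ΣAy_c = 1251269.12 mm³.
x_c = 1769122.72/20778.10 = 85.14 mm; y_c = 1251269.12/20778.10 = 60.22 mm.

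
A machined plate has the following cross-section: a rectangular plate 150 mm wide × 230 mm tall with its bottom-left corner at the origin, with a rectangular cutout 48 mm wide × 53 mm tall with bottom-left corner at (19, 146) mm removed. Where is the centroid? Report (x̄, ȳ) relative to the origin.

plate: A = 150 × 230 = 34500.00, centroid at (75.00, 115.00).
hole: A = −(48 × 53) = -2544.00, centroid at (43.00, 172.50).
ΣA = 31956.00 mm², ΣAx̄ = 2478108.00 mm³, ΣAȳ = 3528660.00 mm³.
x̄ = 2478108.00/31956.00 = 77.55 mm; ȳ = 3528660.00/31956.00 = 110.42 mm.

x̄ = 77.55 mm, ȳ = 110.42 mm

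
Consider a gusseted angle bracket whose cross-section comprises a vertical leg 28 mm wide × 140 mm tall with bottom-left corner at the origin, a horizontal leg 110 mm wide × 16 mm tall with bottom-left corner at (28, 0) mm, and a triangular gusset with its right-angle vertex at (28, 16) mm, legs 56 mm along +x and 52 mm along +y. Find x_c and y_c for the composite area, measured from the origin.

Part | A | x̄ᵢ | ȳᵢ | A·x̄ᵢ | A·ȳᵢ
vertical leg | 3920.00 | 14.00 | 70.00 | 54880.00 | 274400.00
horizontal leg | 1760.00 | 83.00 | 8.00 | 146080.00 | 14080.00
gusset | 1456.00 | 46.67 | 33.33 | 67946.67 | 48533.33
Σ | 7136.00 |  |  | 268906.67 | 337013.33
x_c = 268906.67 / 7136.00 = 37.68 mm
y_c = 337013.33 / 7136.00 = 47.23 mm

x_c = 37.68 mm, y_c = 47.23 mm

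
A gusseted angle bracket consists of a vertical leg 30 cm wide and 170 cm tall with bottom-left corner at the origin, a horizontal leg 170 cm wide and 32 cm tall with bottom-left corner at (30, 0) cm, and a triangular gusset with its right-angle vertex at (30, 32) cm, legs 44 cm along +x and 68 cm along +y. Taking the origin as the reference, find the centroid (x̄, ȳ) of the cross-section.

vertical leg: A = 30 × 170 = 5100.00, centroid at (15.00, 85.00).
horizontal leg: A = 170 × 32 = 5440.00, centroid at (115.00, 16.00).
gusset: A = ½·44·68 = 1496.00, centroid at (44.67, 54.67).
ΣA = 12036.00 cm²
ΣAx̄ = (5100.00)(15.00) + (5440.00)(115.00) + (1496.00)(44.67) = 768921.33 cm³
ΣAȳ = (5100.00)(85.00) + (5440.00)(16.00) + (1496.00)(54.67) = 602321.33 cm³
x̄ = 768921.33 / 12036.00 = 63.89 cm
ȳ = 602321.33 / 12036.00 = 50.04 cm

x̄ = 63.89 cm, ȳ = 50.04 cm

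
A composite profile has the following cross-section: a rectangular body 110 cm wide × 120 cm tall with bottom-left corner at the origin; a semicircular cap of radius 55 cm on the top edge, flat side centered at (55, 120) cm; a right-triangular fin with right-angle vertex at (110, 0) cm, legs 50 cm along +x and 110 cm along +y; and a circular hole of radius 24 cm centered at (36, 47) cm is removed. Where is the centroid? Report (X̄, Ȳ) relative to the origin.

X̄ = 67.25 cm, Ȳ = 78.81 cm

rectangular body: A = 110 × 120 = 13200.00, centroid at (55.00, 60.00).
semicircular top: A = ½π·55² = 4751.66, centroid at (55.00, 143.34).
triangular fin: A = ½·50·110 = 2750.00, centroid at (126.67, 36.67).
hole: A = −π·24² = -1809.56, centroid at (36.00, 47.00).
ΣA = 18892.10 cm²
ΣAX̄ = (13200.00)(55.00) + (4751.66)(55.00) + (2750.00)(126.67) + (-1809.56)(36.00) = 1270530.51 cm³
ΣAȲ = (13200.00)(60.00) + (4751.66)(143.34) + (2750.00)(36.67) + (-1809.56)(47.00) = 1488899.87 cm³
X̄ = 1270530.51 / 18892.10 = 67.25 cm
Ȳ = 1488899.87 / 18892.10 = 78.81 cm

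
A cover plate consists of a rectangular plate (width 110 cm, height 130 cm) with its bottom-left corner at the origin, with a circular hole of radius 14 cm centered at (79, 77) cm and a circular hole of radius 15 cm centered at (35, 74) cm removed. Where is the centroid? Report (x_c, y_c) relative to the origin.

Part | A | x̄ᵢ | ȳᵢ | A·x̄ᵢ | A·ȳᵢ
plate | 14300.00 | 55.00 | 65.00 | 786500.00 | 929500.00
hole 1 | -615.75 | 79.00 | 77.00 | -48644.42 | -47412.92
hole 2 | -706.86 | 35.00 | 74.00 | -24740.04 | -52307.52
Σ | 12977.39 |  |  | 713115.54 | 829779.57
x_c = 713115.54 / 12977.39 = 54.95 cm
y_c = 829779.57 / 12977.39 = 63.94 cm

x_c = 54.95 cm, y_c = 63.94 cm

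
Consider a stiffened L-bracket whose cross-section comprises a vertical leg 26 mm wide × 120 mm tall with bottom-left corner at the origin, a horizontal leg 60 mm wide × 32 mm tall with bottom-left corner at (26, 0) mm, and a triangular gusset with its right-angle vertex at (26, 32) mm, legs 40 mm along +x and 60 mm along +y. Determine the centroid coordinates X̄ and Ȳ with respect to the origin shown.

vertical leg: A = 26 × 120 = 3120.00, centroid at (13.00, 60.00).
horizontal leg: A = 60 × 32 = 1920.00, centroid at (56.00, 16.00).
gusset: A = ½·40·60 = 1200.00, centroid at (39.33, 52.00).
ΣA = 6240.00 mm²
ΣAX̄ = (3120.00)(13.00) + (1920.00)(56.00) + (1200.00)(39.33) = 195280.00 mm³
ΣAȲ = (3120.00)(60.00) + (1920.00)(16.00) + (1200.00)(52.00) = 280320.00 mm³
X̄ = 195280.00 / 6240.00 = 31.29 mm
Ȳ = 280320.00 / 6240.00 = 44.92 mm

X̄ = 31.29 mm, Ȳ = 44.92 mm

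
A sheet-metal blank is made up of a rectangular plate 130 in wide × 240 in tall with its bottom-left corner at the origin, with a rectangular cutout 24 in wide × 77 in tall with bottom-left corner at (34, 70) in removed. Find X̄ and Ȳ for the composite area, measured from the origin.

X̄ = 66.20 in, Ȳ = 120.72 in

Part | A | x̄ᵢ | ȳᵢ | A·x̄ᵢ | A·ȳᵢ
plate | 31200.00 | 65.00 | 120.00 | 2028000.00 | 3744000.00
hole | -1848.00 | 46.00 | 108.50 | -85008.00 | -200508.00
Σ | 29352.00 |  |  | 1942992.00 | 3543492.00
X̄ = 1942992.00 / 29352.00 = 66.20 in
Ȳ = 3543492.00 / 29352.00 = 120.72 in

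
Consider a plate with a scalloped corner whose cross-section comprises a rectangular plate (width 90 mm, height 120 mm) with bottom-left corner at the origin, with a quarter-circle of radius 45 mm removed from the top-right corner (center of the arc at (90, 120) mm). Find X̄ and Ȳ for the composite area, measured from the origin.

X̄ = 40.53 mm, Ȳ = 52.94 mm

Part | A | x̄ᵢ | ȳᵢ | A·x̄ᵢ | A·ȳᵢ
plate | 10800.00 | 45.00 | 60.00 | 486000.00 | 648000.00
removed quarter-circle | -1590.43 | 70.90 | 100.90 | -112763.82 | -160476.75
Σ | 9209.57 |  |  | 373236.18 | 487523.25
X̄ = 373236.18 / 9209.57 = 40.53 mm
Ȳ = 487523.25 / 9209.57 = 52.94 mm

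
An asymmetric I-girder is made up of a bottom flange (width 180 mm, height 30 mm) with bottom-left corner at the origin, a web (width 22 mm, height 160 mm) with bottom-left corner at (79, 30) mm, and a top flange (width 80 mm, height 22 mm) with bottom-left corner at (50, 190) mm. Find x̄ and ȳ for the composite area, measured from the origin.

Part | A | x̄ᵢ | ȳᵢ | A·x̄ᵢ | A·ȳᵢ
bottom flange | 5400.00 | 90.00 | 15.00 | 486000.00 | 81000.00
web | 3520.00 | 90.00 | 110.00 | 316800.00 | 387200.00
top flange | 1760.00 | 90.00 | 201.00 | 158400.00 | 353760.00
Σ | 10680.00 |  |  | 961200.00 | 821960.00
x̄ = 961200.00 / 10680.00 = 90.00 mm
ȳ = 821960.00 / 10680.00 = 76.96 mm

x̄ = 90.00 mm, ȳ = 76.96 mm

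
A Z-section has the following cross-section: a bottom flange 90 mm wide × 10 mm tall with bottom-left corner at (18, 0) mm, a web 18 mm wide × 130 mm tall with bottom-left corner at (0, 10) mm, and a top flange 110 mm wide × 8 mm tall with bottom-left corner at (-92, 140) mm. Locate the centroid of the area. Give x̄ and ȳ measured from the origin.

bottom flange: A = 90 × 10 = 900.00, centroid at (63.00, 5.00).
web: A = 18 × 130 = 2340.00, centroid at (9.00, 75.00).
top flange: A = 110 × 8 = 880.00, centroid at (-37.00, 144.00).
ΣA = 4120.00 mm², ΣAx̄ = 45200.00 mm³, ΣAȳ = 306720.00 mm³.
x̄ = 45200.00/4120.00 = 10.97 mm; ȳ = 306720.00/4120.00 = 74.45 mm.

x̄ = 10.97 mm, ȳ = 74.45 mm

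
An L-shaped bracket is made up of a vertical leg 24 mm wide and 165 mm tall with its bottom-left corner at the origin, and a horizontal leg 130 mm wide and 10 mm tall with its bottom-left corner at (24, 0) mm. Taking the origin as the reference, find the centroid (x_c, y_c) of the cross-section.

vertical leg: A = 24 × 165 = 3960.00, centroid at (12.00, 82.50).
horizontal leg: A = 130 × 10 = 1300.00, centroid at (89.00, 5.00).
ΣA = 5260.00 mm²
ΣAx_c = (3960.00)(12.00) + (1300.00)(89.00) = 163220.00 mm³
ΣAy_c = (3960.00)(82.50) + (1300.00)(5.00) = 333200.00 mm³
x_c = 163220.00 / 5260.00 = 31.03 mm
y_c = 333200.00 / 5260.00 = 63.35 mm

x_c = 31.03 mm, y_c = 63.35 mm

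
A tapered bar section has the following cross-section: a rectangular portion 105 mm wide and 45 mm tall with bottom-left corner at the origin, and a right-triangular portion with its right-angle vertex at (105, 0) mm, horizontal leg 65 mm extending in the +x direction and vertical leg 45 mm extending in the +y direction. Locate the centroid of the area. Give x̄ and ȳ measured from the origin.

rectangular portion: A = 105 × 45 = 4725.00, centroid at (52.50, 22.50).
triangular portion: A = ½·65·45 = 1462.50, centroid at (126.67, 15.00).
ΣA = 6187.50 mm²
ΣAx̄ = (4725.00)(52.50) + (1462.50)(126.67) = 433312.50 mm³
ΣAȳ = (4725.00)(22.50) + (1462.50)(15.00) = 128250.00 mm³
x̄ = 433312.50 / 6187.50 = 70.03 mm
ȳ = 128250.00 / 6187.50 = 20.73 mm

x̄ = 70.03 mm, ȳ = 20.73 mm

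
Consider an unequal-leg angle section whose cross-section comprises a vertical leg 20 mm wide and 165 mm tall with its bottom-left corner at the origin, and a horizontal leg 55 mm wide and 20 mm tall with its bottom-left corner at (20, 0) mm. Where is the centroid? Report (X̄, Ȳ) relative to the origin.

vertical leg: A = 20 × 165 = 3300.00, centroid at (10.00, 82.50).
horizontal leg: A = 55 × 20 = 1100.00, centroid at (47.50, 10.00).
ΣA = 4400.00 mm²
ΣAX̄ = (3300.00)(10.00) + (1100.00)(47.50) = 85250.00 mm³
ΣAȲ = (3300.00)(82.50) + (1100.00)(10.00) = 283250.00 mm³
X̄ = 85250.00 / 4400.00 = 19.38 mm
Ȳ = 283250.00 / 4400.00 = 64.38 mm

X̄ = 19.38 mm, Ȳ = 64.38 mm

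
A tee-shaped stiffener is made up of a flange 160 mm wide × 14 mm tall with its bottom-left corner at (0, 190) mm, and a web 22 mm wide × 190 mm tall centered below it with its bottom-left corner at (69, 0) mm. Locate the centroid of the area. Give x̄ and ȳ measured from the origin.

x̄ = 80.00 mm, ȳ = 130.59 mm

Part | A | x̄ᵢ | ȳᵢ | A·x̄ᵢ | A·ȳᵢ
web | 4180.00 | 80.00 | 95.00 | 334400.00 | 397100.00
flange | 2240.00 | 80.00 | 197.00 | 179200.00 | 441280.00
Σ | 6420.00 |  |  | 513600.00 | 838380.00
x̄ = 513600.00 / 6420.00 = 80.00 mm
ȳ = 838380.00 / 6420.00 = 130.59 mm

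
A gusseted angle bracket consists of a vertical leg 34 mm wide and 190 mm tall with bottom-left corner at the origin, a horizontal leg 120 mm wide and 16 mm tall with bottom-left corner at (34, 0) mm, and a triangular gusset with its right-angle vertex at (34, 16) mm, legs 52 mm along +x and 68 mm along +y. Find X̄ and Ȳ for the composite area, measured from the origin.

X̄ = 37.55 mm, Ȳ = 68.73 mm

Part | A | x̄ᵢ | ȳᵢ | A·x̄ᵢ | A·ȳᵢ
vertical leg | 6460.00 | 17.00 | 95.00 | 109820.00 | 613700.00
horizontal leg | 1920.00 | 94.00 | 8.00 | 180480.00 | 15360.00
gusset | 1768.00 | 51.33 | 38.67 | 90757.33 | 68362.67
Σ | 10148.00 |  |  | 381057.33 | 697422.67
X̄ = 381057.33 / 10148.00 = 37.55 mm
Ȳ = 697422.67 / 10148.00 = 68.73 mm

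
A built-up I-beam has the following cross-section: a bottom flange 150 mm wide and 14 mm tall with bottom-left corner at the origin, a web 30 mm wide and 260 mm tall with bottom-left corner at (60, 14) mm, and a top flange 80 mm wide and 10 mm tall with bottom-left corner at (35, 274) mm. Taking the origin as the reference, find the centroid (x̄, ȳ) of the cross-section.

x̄ = 75.00 mm, ȳ = 127.21 mm

Part | A | x̄ᵢ | ȳᵢ | A·x̄ᵢ | A·ȳᵢ
bottom flange | 2100.00 | 75.00 | 7.00 | 157500.00 | 14700.00
web | 7800.00 | 75.00 | 144.00 | 585000.00 | 1123200.00
top flange | 800.00 | 75.00 | 279.00 | 60000.00 | 223200.00
Σ | 10700.00 |  |  | 802500.00 | 1361100.00
x̄ = 802500.00 / 10700.00 = 75.00 mm
ȳ = 1361100.00 / 10700.00 = 127.21 mm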